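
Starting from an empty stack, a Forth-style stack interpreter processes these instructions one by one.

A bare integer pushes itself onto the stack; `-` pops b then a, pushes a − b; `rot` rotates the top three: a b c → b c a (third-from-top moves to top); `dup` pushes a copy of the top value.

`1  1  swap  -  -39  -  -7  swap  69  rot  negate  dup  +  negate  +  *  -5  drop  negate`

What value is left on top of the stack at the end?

1      -> 1
1      -> 1 1
swap   -> 1 1
-      -> 0
-39    -> 0 -39
-      -> 39
-7     -> 39 -7
swap   -> -7 39
69     -> -7 39 69
rot    -> 39 69 -7
negate -> 39 69 7
dup    -> 39 69 7 7
+      -> 39 69 14
negate -> 39 69 -14
+      -> 39 55
*      -> 2145
-5     -> 2145 -5
drop   -> 2145
negate -> -2145

-2145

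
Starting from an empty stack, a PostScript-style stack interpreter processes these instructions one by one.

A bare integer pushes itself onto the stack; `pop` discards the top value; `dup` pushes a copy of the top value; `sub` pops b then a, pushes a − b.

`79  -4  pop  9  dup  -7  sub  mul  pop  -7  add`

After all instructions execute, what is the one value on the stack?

79  -> [79]
-4  -> [79, -4]
pop -> [79]
9   -> [79, 9]
dup -> [79, 9, 9]
-7  -> [79, 9, 9, -7]
sub -> [79, 9, 16]
mul -> [79, 144]
pop -> [79]
-7  -> [79, -7]
add -> [72]

72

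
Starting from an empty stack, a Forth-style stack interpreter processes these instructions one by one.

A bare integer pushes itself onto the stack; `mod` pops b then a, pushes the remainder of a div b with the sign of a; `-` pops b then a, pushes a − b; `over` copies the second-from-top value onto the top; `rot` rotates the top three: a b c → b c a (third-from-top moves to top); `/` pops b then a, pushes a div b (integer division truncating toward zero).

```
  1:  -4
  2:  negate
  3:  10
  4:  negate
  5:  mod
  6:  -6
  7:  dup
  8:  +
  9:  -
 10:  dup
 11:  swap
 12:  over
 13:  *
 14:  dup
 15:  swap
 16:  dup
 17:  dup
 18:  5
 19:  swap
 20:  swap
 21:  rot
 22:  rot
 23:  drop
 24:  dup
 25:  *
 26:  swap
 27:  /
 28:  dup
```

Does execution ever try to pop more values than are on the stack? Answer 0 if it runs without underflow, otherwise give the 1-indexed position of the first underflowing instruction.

0

-4     : -4
negate : 4
10     : 4 10
negate : 4 -10
mod    : 4
-6     : 4 -6
dup    : 4 -6 -6
+      : 4 -12
-      : 16
dup    : 16 16
swap   : 16 16
over   : 16 16 16
*      : 16 256
dup    : 16 256 256
swap   : 16 256 256
dup    : 16 256 256 256
dup    : 16 256 256 256 256
5      : 16 256 256 256 256 5
swap   : 16 256 256 256 5 256
swap   : 16 256 256 256 256 5
rot    : 16 256 256 256 5 256
rot    : 16 256 256 5 256 256
drop   : 16 256 256 5 256
dup    : 16 256 256 5 256 256
*      : 16 256 256 5 65536
swap   : 16 256 256 65536 5
/      : 16 256 256 13107
dup    : 16 256 256 13107 13107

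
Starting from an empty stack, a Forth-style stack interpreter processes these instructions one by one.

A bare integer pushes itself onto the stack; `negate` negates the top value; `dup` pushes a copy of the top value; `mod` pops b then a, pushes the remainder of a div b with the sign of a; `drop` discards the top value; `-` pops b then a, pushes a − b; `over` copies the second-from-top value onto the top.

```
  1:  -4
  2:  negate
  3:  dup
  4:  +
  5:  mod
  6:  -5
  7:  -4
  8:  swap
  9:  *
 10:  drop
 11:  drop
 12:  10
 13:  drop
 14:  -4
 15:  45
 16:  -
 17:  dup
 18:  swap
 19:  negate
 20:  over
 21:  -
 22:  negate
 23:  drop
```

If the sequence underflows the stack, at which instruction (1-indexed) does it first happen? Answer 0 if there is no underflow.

-4     → -4
negate → 4
dup    → 4 4
+      → 8
mod  — needs 2 operands, stack has 1 → underflow

5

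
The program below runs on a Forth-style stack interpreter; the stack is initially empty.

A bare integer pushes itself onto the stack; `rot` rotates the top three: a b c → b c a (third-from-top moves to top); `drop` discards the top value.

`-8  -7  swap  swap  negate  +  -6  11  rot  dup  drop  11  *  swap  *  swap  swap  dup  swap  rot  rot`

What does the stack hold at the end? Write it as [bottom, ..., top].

-8     → -8
-7     → -8 -7
swap   → -7 -8
swap   → -8 -7
negate → -8 7
+      → -1
-6     → -1 -6
11     → -1 -6 11
rot    → -6 11 -1
dup    → -6 11 -1 -1
drop   → -6 11 -1
11     → -6 11 -1 11
*      → -6 11 -11
swap   → -6 -11 11
*      → -6 -121
swap   → -121 -6
swap   → -6 -121
dup    → -6 -121 -121
swap   → -6 -121 -121
rot    → -121 -121 -6
rot    → -121 -6 -121

[-121, -6, -121]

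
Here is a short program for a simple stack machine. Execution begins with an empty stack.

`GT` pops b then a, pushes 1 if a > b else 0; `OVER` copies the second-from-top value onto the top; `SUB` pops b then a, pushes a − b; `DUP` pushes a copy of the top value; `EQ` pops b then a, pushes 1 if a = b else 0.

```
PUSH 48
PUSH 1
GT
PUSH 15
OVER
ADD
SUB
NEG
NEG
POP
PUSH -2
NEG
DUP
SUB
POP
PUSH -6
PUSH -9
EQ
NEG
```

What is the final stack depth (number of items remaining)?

PUSH 48 → 48
PUSH 1  → 48 1
GT      → 1
PUSH 15 → 1 15
OVER    → 1 15 1
ADD     → 1 16
SUB     → -15
NEG     → 15
NEG     → -15
POP     → (empty)
PUSH -2 → -2
NEG     → 2
DUP     → 2 2
SUB     → 0
POP     → (empty)
PUSH -6 → -6
PUSH -9 → -6 -9
EQ      → 0
NEG     → 0

1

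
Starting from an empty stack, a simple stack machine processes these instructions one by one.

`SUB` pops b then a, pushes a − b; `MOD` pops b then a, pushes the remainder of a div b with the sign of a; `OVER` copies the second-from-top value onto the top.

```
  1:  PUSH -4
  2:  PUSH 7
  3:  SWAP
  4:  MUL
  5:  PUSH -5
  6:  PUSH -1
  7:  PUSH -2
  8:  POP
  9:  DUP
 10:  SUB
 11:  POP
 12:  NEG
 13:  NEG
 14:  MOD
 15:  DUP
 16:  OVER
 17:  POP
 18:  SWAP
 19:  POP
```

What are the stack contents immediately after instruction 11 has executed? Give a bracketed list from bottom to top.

[-28, -5]

PUSH -4 → [-4]
PUSH 7  → [-4, 7]
SWAP    → [7, -4]
MUL     → [-28]
PUSH -5 → [-28, -5]
PUSH -1 → [-28, -5, -1]
PUSH -2 → [-28, -5, -1, -2]
POP     → [-28, -5, -1]
DUP     → [-28, -5, -1, -1]
SUB     → [-28, -5, 0]
POP     → [-28, -5]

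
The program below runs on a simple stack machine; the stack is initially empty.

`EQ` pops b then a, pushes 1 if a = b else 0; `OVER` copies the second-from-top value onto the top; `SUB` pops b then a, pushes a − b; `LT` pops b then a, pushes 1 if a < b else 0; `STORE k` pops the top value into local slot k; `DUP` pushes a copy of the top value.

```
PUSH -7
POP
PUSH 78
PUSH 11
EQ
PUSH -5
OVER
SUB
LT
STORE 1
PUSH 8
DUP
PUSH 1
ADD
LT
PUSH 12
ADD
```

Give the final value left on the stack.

PUSH -7 : -7
POP     : (empty)
PUSH 78 : 78
PUSH 11 : 78 11
EQ      : 0
PUSH -5 : 0 -5
OVER    : 0 -5 0
SUB     : 0 -5
LT      : 0
STORE 1 : (empty)
PUSH 8  : 8
DUP     : 8 8
PUSH 1  : 8 8 1
ADD     : 8 9
LT      : 1
PUSH 12 : 1 12
ADD     : 13

13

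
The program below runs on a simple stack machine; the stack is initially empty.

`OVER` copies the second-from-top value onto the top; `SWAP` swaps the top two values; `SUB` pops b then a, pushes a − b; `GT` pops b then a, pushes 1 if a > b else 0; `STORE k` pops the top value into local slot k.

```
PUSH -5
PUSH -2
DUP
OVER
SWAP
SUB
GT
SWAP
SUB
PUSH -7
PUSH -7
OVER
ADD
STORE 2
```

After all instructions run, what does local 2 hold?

PUSH -5 → [-5]
PUSH -2 → [-5, -2]
DUP     → [-5, -2, -2]
OVER    → [-5, -2, -2, -2]
SWAP    → [-5, -2, -2, -2]
SUB     → [-5, -2, 0]
GT      → [-5, 0]
SWAP    → [0, -5]
SUB     → [5]
PUSH -7 → [5, -7]
PUSH -7 → [5, -7, -7]
OVER    → [5, -7, -7, -7]
ADD     → [5, -7, -14]
STORE 2 → [5, -7]

-14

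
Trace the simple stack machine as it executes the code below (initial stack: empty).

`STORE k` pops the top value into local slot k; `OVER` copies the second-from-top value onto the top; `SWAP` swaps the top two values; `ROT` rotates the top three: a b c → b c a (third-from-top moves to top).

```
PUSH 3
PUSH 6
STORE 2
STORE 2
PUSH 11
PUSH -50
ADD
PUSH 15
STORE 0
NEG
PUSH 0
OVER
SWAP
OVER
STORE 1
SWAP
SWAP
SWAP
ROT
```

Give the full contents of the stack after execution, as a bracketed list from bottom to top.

[0, 39, 39]

PUSH 3   -> [3]
PUSH 6   -> [3, 6]
STORE 2  -> [3]
STORE 2  -> []
PUSH 11  -> [11]
PUSH -50 -> [11, -50]
ADD      -> [-39]
PUSH 15  -> [-39, 15]
STORE 0  -> [-39]
NEG      -> [39]
PUSH 0   -> [39, 0]
OVER     -> [39, 0, 39]
SWAP     -> [39, 39, 0]
OVER     -> [39, 39, 0, 39]
STORE 1  -> [39, 39, 0]
SWAP     -> [39, 0, 39]
SWAP     -> [39, 39, 0]
SWAP     -> [39, 0, 39]
ROT      -> [0, 39, 39]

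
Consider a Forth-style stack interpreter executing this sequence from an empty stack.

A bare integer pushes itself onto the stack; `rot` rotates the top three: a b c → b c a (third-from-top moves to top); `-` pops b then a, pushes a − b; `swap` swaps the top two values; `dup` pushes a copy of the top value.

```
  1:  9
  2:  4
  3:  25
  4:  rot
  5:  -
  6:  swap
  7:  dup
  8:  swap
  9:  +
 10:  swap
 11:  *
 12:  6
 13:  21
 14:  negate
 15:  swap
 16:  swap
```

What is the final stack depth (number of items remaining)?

9      → [9]
4      → [9, 4]
25     → [9, 4, 25]
rot    → [4, 25, 9]
-      → [4, 16]
swap   → [16, 4]
dup    → [16, 4, 4]
swap   → [16, 4, 4]
+      → [16, 8]
swap   → [8, 16]
*      → [128]
6      → [128, 6]
21     → [128, 6, 21]
negate → [128, 6, -21]
swap   → [128, -21, 6]
swap   → [128, 6, -21]

3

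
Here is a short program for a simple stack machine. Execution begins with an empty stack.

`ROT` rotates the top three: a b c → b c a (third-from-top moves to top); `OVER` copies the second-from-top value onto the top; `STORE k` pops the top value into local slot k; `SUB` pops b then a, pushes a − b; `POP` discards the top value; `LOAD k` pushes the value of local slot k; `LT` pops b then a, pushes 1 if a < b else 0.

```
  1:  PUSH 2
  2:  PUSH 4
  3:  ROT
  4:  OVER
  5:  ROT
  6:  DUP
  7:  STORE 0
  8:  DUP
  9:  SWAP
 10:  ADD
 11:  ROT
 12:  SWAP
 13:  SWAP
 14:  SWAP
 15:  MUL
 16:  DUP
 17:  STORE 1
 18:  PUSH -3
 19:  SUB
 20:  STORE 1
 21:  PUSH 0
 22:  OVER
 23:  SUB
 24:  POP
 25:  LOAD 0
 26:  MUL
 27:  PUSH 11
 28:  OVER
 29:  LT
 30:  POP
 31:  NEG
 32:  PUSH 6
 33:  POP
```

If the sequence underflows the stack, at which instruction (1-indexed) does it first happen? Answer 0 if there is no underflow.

3

PUSH 2 : 2
PUSH 4 : 2 4
ROT  — needs 3 operands, stack has 2 → underflow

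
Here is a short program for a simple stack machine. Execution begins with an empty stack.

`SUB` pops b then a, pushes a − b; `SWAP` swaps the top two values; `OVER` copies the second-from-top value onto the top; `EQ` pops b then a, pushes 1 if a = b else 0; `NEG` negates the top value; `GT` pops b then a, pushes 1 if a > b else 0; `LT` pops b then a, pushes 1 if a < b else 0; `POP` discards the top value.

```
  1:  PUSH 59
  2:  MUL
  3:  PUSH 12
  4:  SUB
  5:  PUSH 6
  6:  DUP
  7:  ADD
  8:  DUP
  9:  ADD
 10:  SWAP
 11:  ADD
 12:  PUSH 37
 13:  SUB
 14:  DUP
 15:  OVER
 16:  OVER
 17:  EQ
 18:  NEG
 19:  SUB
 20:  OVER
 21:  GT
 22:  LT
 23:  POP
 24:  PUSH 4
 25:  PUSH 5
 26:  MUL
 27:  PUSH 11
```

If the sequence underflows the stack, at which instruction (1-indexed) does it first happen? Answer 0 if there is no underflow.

PUSH 59 -> [59]
MUL  — needs 2 operands, stack has 1 → underflow

2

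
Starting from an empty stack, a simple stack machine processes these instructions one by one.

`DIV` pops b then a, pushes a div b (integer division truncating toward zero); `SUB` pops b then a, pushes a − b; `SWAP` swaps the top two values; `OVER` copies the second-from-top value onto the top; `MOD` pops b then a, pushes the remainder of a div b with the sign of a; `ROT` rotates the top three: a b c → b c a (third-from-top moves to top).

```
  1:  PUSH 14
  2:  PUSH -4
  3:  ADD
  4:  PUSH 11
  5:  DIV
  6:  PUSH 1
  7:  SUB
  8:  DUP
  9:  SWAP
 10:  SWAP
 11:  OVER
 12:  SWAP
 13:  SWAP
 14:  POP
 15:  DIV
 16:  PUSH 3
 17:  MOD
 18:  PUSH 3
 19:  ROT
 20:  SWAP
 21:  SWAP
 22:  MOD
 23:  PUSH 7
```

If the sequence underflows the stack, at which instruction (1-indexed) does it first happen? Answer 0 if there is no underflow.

19

PUSH 14  14
PUSH -4  14 -4
ADD      10
PUSH 11  10 11
DIV      0
PUSH 1   0 1
SUB      -1
DUP      -1 -1
SWAP     -1 -1
SWAP     -1 -1
OVER     -1 -1 -1
SWAP     -1 -1 -1
SWAP     -1 -1 -1
POP      -1 -1
DIV      1
PUSH 3   1 3
MOD      1
PUSH 3   1 3
ROT  — needs 3 operands, stack has 2 → underflow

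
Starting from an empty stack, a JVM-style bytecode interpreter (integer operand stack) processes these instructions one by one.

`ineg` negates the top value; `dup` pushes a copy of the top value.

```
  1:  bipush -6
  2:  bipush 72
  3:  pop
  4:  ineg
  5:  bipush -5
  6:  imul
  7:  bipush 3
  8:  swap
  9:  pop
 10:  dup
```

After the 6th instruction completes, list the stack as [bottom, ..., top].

[-30]

bipush -6 -> -6
bipush 72 -> -6 72
pop       -> -6
ineg      -> 6
bipush -5 -> 6 -5
imul      -> -30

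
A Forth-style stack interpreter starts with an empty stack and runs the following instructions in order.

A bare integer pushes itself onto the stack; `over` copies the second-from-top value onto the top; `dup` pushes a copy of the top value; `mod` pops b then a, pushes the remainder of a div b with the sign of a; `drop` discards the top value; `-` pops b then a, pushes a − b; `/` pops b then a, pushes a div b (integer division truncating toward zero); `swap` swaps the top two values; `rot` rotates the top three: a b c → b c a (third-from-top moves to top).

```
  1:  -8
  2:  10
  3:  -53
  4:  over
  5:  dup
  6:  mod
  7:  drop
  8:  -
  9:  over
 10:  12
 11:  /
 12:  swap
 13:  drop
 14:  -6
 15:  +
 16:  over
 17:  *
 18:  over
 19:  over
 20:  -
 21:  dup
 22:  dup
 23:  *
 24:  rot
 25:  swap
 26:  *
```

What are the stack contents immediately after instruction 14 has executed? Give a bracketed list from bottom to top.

[-8, 0, -6]

-8   -> -8
10   -> -8 10
-53  -> -8 10 -53
over -> -8 10 -53 10
dup  -> -8 10 -53 10 10
mod  -> -8 10 -53 0
drop -> -8 10 -53
-    -> -8 63
over -> -8 63 -8
12   -> -8 63 -8 12
/    -> -8 63 0
swap -> -8 0 63
drop -> -8 0
-6   -> -8 0 -6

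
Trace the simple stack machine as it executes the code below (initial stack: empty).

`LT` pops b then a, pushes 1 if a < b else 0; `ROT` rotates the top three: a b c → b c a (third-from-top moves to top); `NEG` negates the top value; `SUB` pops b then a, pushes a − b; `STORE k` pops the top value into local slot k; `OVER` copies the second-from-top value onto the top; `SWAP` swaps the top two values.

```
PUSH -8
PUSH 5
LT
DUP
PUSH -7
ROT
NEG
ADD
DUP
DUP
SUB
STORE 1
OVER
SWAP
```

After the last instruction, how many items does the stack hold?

3

PUSH -8 → -8
PUSH 5  → -8 5
LT      → 1
DUP     → 1 1
PUSH -7 → 1 1 -7
ROT     → 1 -7 1
NEG     → 1 -7 -1
ADD     → 1 -8
DUP     → 1 -8 -8
DUP     → 1 -8 -8 -8
SUB     → 1 -8 0
STORE 1 → 1 -8
OVER    → 1 -8 1
SWAP    → 1 1 -8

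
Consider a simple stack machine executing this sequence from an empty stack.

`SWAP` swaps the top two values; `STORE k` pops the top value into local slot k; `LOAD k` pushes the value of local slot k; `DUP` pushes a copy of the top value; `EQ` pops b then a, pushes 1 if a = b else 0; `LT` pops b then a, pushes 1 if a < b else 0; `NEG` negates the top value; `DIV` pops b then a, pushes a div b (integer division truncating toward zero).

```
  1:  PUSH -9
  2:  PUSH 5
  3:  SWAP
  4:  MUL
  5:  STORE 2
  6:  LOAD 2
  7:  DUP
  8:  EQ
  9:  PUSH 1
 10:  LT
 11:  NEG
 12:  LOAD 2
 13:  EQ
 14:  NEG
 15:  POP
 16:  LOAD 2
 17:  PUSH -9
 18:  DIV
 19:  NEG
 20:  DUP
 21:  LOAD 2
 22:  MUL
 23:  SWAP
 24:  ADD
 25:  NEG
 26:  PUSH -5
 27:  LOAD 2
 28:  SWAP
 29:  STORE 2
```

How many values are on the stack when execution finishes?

2

PUSH -9 → -9
PUSH 5  → -9 5
SWAP    → 5 -9
MUL     → -45
STORE 2 → (empty)
LOAD 2  → -45
DUP     → -45 -45
EQ      → 1
PUSH 1  → 1 1
LT      → 0
NEG     → 0
LOAD 2  → 0 -45
EQ      → 0
NEG     → 0
POP     → (empty)
LOAD 2  → -45
PUSH -9 → -45 -9
DIV     → 5
NEG     → -5
DUP     → -5 -5
LOAD 2  → -5 -5 -45
MUL     → -5 225
SWAP    → 225 -5
ADD     → 220
NEG     → -220
PUSH -5 → -220 -5
LOAD 2  → -220 -5 -45
SWAP    → -220 -45 -5
STORE 2 → -220 -45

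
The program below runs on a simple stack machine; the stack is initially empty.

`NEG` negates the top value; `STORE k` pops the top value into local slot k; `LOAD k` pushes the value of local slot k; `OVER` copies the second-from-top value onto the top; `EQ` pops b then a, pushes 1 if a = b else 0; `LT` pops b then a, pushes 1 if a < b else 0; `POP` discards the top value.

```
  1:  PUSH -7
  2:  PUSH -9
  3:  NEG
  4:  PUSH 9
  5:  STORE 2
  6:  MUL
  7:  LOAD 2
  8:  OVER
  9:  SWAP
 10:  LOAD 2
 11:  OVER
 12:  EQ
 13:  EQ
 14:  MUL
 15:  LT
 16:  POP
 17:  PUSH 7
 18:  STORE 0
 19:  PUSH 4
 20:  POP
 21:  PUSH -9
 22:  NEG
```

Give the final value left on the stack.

PUSH -7 -> -7
PUSH -9 -> -7 -9
NEG     -> -7 9
PUSH 9  -> -7 9 9
STORE 2 -> -7 9
MUL     -> -63
LOAD 2  -> -63 9
OVER    -> -63 9 -63
SWAP    -> -63 -63 9
LOAD 2  -> -63 -63 9 9
OVER    -> -63 -63 9 9 9
EQ      -> -63 -63 9 1
EQ      -> -63 -63 0
MUL     -> -63 0
LT      -> 1
POP     -> (empty)
PUSH 7  -> 7
STORE 0 -> (empty)
PUSH 4  -> 4
POP     -> (empty)
PUSH -9 -> -9
NEG     -> 9

9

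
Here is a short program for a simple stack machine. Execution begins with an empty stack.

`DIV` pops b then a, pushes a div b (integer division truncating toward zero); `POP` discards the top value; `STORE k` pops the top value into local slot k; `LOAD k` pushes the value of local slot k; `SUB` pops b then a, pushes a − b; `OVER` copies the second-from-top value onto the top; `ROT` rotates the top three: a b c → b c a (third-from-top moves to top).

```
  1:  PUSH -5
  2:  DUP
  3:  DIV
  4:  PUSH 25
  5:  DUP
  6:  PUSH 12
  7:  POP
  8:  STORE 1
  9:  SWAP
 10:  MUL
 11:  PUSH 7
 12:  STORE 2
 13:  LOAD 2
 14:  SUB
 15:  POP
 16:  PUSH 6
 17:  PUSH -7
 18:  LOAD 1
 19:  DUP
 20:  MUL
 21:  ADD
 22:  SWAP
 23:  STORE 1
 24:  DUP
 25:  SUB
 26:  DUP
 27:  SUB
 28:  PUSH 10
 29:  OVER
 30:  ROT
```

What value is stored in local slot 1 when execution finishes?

PUSH -5 → [-5]
DUP     → [-5, -5]
DIV     → [1]
PUSH 25 → [1, 25]
DUP     → [1, 25, 25]
PUSH 12 → [1, 25, 25, 12]
POP     → [1, 25, 25]
STORE 1 → [1, 25]
SWAP    → [25, 1]
MUL     → [25]
PUSH 7  → [25, 7]
STORE 2 → [25]
LOAD 2  → [25, 7]
SUB     → [18]
POP     → []
PUSH 6  → [6]
PUSH -7 → [6, -7]
LOAD 1  → [6, -7, 25]
DUP     → [6, -7, 25, 25]
MUL     → [6, -7, 625]
ADD     → [6, 618]
SWAP    → [618, 6]
STORE 1 → [618]
DUP     → [618, 618]
SUB     → [0]
DUP     → [0, 0]
SUB     → [0]
PUSH 10 → [0, 10]
OVER    → [0, 10, 0]
ROT     → [10, 0, 0]

6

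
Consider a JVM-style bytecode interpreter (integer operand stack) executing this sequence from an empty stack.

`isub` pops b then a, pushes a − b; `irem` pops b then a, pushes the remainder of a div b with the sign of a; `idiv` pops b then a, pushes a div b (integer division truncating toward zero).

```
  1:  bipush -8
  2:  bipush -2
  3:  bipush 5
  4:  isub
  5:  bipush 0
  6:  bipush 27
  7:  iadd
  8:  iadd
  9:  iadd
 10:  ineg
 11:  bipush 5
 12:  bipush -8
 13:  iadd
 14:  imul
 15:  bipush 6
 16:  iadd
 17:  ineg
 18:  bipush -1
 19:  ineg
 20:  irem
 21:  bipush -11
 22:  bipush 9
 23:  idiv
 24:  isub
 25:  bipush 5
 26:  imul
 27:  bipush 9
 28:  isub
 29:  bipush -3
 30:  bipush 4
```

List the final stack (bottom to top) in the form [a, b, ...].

bipush -8  : [-8]
bipush -2  : [-8, -2]
bipush 5   : [-8, -2, 5]
isub       : [-8, -7]
bipush 0   : [-8, -7, 0]
bipush 27  : [-8, -7, 0, 27]
iadd       : [-8, -7, 27]
iadd       : [-8, 20]
iadd       : [12]
ineg       : [-12]
bipush 5   : [-12, 5]
bipush -8  : [-12, 5, -8]
iadd       : [-12, -3]
imul       : [36]
bipush 6   : [36, 6]
iadd       : [42]
ineg       : [-42]
bipush -1  : [-42, -1]
ineg       : [-42, 1]
irem       : [0]
bipush -11 : [0, -11]
bipush 9   : [0, -11, 9]
idiv       : [0, -1]
isub       : [1]
bipush 5   : [1, 5]
imul       : [5]
bipush 9   : [5, 9]
isub       : [-4]
bipush -3  : [-4, -3]
bipush 4   : [-4, -3, 4]

[-4, -3, 4]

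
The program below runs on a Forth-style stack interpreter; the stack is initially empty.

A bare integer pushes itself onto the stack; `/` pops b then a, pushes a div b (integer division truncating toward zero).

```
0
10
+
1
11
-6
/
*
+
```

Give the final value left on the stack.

9

0  → [0]
10 → [0, 10]
+  → [10]
1  → [10, 1]
11 → [10, 1, 11]
-6 → [10, 1, 11, -6]
/  → [10, 1, -1]
*  → [10, -1]
+  → [9]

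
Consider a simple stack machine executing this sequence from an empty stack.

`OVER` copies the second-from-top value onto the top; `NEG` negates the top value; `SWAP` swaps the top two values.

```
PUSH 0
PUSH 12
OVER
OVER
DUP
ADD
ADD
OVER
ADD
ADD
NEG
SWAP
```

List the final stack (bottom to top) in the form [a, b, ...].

PUSH 0   [0]
PUSH 12  [0, 12]
OVER     [0, 12, 0]
OVER     [0, 12, 0, 12]
DUP      [0, 12, 0, 12, 12]
ADD      [0, 12, 0, 24]
ADD      [0, 12, 24]
OVER     [0, 12, 24, 12]
ADD      [0, 12, 36]
ADD      [0, 48]
NEG      [0, -48]
SWAP     [-48, 0]

[-48, 0]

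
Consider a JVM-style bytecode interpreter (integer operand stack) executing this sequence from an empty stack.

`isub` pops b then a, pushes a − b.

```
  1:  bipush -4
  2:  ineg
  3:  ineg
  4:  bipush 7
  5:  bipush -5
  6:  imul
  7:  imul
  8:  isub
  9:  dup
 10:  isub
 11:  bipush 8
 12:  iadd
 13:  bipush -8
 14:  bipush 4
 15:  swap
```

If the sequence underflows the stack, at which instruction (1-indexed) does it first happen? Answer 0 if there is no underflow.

bipush -4 : -4
ineg      : 4
ineg      : -4
bipush 7  : -4 7
bipush -5 : -4 7 -5
imul      : -4 -35
imul      : 140
isub  — needs 2 operands, stack has 1 → underflow

8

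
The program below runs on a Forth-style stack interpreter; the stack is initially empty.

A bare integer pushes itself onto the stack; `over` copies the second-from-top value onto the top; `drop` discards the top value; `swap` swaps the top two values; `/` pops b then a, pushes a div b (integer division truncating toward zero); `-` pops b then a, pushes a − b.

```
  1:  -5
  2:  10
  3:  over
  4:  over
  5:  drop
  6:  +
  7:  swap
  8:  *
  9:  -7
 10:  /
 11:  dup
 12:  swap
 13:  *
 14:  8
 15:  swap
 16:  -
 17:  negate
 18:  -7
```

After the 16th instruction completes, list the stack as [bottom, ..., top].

[-1]

-5   : [-5]
10   : [-5, 10]
over : [-5, 10, -5]
over : [-5, 10, -5, 10]
drop : [-5, 10, -5]
+    : [-5, 5]
swap : [5, -5]
*    : [-25]
-7   : [-25, -7]
/    : [3]
dup  : [3, 3]
swap : [3, 3]
*    : [9]
8    : [9, 8]
swap : [8, 9]
-    : [-1]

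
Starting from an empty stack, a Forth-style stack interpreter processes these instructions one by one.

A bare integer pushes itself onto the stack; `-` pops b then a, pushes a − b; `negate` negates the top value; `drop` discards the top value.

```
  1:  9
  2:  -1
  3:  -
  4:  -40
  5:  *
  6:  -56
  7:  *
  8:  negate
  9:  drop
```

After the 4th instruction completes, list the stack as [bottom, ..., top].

[10, -40]

9   -> [9]
-1  -> [9, -1]
-   -> [10]
-40 -> [10, -40]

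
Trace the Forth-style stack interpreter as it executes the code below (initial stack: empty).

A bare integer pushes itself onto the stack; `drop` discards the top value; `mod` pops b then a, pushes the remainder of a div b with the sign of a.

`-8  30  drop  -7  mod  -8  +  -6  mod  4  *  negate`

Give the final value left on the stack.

12

-8     -> [-8]
30     -> [-8, 30]
drop   -> [-8]
-7     -> [-8, -7]
mod    -> [-1]
-8     -> [-1, -8]
+      -> [-9]
-6     -> [-9, -6]
mod    -> [-3]
4      -> [-3, 4]
*      -> [-12]
negate -> [12]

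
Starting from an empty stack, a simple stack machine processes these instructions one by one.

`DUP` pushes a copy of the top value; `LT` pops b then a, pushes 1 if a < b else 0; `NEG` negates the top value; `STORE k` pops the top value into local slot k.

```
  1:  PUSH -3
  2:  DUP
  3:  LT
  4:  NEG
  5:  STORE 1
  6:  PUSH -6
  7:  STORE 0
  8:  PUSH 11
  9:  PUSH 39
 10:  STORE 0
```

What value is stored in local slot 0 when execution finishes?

39

PUSH -3 : -3
DUP     : -3 -3
LT      : 0
NEG     : 0
STORE 1 : (empty)
PUSH -6 : -6
STORE 0 : (empty)
PUSH 11 : 11
PUSH 39 : 11 39
STORE 0 : 11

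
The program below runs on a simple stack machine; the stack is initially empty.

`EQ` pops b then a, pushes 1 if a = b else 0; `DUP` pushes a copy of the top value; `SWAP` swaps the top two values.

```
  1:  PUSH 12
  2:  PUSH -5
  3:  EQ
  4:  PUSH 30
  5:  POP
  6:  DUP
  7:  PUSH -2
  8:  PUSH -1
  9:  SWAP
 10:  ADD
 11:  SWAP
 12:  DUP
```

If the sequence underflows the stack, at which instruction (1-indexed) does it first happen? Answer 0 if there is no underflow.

0

PUSH 12  [12]
PUSH -5  [12, -5]
EQ       [0]
PUSH 30  [0, 30]
POP      [0]
DUP      [0, 0]
PUSH -2  [0, 0, -2]
PUSH -1  [0, 0, -2, -1]
SWAP     [0, 0, -1, -2]
ADD      [0, 0, -3]
SWAP     [0, -3, 0]
DUP      [0, -3, 0, 0]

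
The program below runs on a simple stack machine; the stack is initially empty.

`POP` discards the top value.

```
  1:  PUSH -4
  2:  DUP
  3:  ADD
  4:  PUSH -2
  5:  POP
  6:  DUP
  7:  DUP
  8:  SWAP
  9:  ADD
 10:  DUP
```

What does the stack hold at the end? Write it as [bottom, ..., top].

[-8, -16, -16]

PUSH -4 → -4
DUP     → -4 -4
ADD     → -8
PUSH -2 → -8 -2
POP     → -8
DUP     → -8 -8
DUP     → -8 -8 -8
SWAP    → -8 -8 -8
ADD     → -8 -16
DUP     → -8 -16 -16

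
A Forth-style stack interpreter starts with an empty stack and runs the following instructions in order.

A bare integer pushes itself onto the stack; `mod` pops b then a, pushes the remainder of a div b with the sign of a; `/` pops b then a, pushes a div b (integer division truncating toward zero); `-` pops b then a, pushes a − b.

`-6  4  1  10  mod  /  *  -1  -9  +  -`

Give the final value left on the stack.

-6  → -6
4   → -6 4
1   → -6 4 1
10  → -6 4 1 10
mod → -6 4 1
/   → -6 4
*   → -24
-1  → -24 -1
-9  → -24 -1 -9
+   → -24 -10
-   → -14

-14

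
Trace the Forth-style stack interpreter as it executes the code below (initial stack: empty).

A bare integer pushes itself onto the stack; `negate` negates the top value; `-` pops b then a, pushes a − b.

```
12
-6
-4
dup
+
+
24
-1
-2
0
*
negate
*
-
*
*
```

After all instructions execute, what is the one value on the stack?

-4032

12     : [12]
-6     : [12, -6]
-4     : [12, -6, -4]
dup    : [12, -6, -4, -4]
+      : [12, -6, -8]
+      : [12, -14]
24     : [12, -14, 24]
-1     : [12, -14, 24, -1]
-2     : [12, -14, 24, -1, -2]
0      : [12, -14, 24, -1, -2, 0]
*      : [12, -14, 24, -1, 0]
negate : [12, -14, 24, -1, 0]
*      : [12, -14, 24, 0]
-      : [12, -14, 24]
*      : [12, -336]
*      : [-4032]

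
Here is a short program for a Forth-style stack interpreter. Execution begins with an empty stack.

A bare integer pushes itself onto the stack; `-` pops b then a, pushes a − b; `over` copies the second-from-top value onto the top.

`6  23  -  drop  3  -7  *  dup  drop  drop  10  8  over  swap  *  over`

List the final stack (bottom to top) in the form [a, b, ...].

6    → 6
23   → 6 23
-    → -17
drop → (empty)
3    → 3
-7   → 3 -7
*    → -21
dup  → -21 -21
drop → -21
drop → (empty)
10   → 10
8    → 10 8
over → 10 8 10
swap → 10 10 8
*    → 10 80
over → 10 80 10

[10, 80, 10]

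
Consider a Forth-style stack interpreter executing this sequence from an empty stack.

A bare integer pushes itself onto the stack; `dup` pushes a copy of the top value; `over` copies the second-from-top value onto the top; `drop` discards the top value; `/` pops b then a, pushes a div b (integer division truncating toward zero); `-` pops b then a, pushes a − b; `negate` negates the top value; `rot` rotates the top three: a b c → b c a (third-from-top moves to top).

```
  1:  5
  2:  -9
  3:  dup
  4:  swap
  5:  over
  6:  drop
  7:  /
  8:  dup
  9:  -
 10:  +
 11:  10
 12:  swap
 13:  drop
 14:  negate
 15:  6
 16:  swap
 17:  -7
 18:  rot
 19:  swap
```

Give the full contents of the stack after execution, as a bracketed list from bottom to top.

[-10, 6, -7]

5       5
-9      5 -9
dup     5 -9 -9
swap    5 -9 -9
over    5 -9 -9 -9
drop    5 -9 -9
/       5 1
dup     5 1 1
-       5 0
+       5
10      5 10
swap    10 5
drop    10
negate  -10
6       -10 6
swap    6 -10
-7      6 -10 -7
rot     -10 -7 6
swap    -10 6 -7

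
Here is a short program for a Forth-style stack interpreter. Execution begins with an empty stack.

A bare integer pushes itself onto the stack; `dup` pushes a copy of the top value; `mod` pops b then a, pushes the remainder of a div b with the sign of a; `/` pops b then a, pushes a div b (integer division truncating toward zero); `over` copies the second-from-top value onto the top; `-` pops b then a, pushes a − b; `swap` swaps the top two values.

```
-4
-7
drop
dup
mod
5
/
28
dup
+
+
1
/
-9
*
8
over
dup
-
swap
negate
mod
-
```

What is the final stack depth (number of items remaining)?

-4      [-4]
-7      [-4, -7]
drop    [-4]
dup     [-4, -4]
mod     [0]
5       [0, 5]
/       [0]
28      [0, 28]
dup     [0, 28, 28]
+       [0, 56]
+       [56]
1       [56, 1]
/       [56]
-9      [56, -9]
*       [-504]
8       [-504, 8]
over    [-504, 8, -504]
dup     [-504, 8, -504, -504]
-       [-504, 8, 0]
swap    [-504, 0, 8]
negate  [-504, 0, -8]
mod     [-504, 0]
-       [-504]

1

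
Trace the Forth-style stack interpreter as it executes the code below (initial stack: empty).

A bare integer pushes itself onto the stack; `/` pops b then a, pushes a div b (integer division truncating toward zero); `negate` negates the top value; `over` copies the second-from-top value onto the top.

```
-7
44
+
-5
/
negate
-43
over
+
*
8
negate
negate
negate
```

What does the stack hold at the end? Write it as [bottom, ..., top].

-7     -> -7
44     -> -7 44
+      -> 37
-5     -> 37 -5
/      -> -7
negate -> 7
-43    -> 7 -43
over   -> 7 -43 7
+      -> 7 -36
*      -> -252
8      -> -252 8
negate -> -252 -8
negate -> -252 8
negate -> -252 -8

[-252, -8]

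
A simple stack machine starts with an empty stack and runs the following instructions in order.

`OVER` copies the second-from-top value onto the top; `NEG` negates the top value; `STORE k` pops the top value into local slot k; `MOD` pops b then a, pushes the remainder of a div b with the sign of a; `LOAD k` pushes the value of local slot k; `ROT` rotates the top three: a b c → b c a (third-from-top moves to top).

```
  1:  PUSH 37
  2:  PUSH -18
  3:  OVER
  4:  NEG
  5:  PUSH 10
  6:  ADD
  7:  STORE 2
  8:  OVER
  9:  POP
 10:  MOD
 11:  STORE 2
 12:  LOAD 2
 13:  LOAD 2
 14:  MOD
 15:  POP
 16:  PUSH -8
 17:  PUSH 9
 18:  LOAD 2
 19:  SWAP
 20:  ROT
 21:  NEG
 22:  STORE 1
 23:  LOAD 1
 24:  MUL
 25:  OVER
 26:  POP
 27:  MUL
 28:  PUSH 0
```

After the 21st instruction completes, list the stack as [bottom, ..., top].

[1, 9, 8]

PUSH 37   [37]
PUSH -18  [37, -18]
OVER      [37, -18, 37]
NEG       [37, -18, -37]
PUSH 10   [37, -18, -37, 10]
ADD       [37, -18, -27]
STORE 2   [37, -18]
OVER      [37, -18, 37]
POP       [37, -18]
MOD       [1]
STORE 2   []
LOAD 2    [1]
LOAD 2    [1, 1]
MOD       [0]
POP       []
PUSH -8   [-8]
PUSH 9    [-8, 9]
LOAD 2    [-8, 9, 1]
SWAP      [-8, 1, 9]
ROT       [1, 9, -8]
NEG       [1, 9, 8]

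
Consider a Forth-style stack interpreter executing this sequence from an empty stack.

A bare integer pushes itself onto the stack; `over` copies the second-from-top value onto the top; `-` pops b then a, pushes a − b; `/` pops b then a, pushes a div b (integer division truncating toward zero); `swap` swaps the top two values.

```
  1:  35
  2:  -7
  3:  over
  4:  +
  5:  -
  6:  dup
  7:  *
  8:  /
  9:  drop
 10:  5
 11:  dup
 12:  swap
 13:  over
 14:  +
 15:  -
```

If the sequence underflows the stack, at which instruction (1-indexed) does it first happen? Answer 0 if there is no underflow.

35   -> [35]
-7   -> [35, -7]
over -> [35, -7, 35]
+    -> [35, 28]
-    -> [7]
dup  -> [7, 7]
*    -> [49]
/  — needs 2 operands, stack has 1 → underflow

8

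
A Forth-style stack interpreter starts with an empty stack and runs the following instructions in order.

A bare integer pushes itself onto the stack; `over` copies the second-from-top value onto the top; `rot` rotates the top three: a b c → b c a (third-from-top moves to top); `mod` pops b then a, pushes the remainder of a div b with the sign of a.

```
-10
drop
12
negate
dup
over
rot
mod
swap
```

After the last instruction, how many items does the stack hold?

-10    -> [-10]
drop   -> []
12     -> [12]
negate -> [-12]
dup    -> [-12, -12]
over   -> [-12, -12, -12]
rot    -> [-12, -12, -12]
mod    -> [-12, 0]
swap   -> [0, -12]

2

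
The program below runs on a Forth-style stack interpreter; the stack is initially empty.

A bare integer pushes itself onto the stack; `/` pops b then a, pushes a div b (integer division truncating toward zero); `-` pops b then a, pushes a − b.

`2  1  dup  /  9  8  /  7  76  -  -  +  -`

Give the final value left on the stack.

2    2
1    2 1
dup  2 1 1
/    2 1
9    2 1 9
8    2 1 9 8
/    2 1 1
7    2 1 1 7
76   2 1 1 7 76
-    2 1 1 -69
-    2 1 70
+    2 71
-    -69

-69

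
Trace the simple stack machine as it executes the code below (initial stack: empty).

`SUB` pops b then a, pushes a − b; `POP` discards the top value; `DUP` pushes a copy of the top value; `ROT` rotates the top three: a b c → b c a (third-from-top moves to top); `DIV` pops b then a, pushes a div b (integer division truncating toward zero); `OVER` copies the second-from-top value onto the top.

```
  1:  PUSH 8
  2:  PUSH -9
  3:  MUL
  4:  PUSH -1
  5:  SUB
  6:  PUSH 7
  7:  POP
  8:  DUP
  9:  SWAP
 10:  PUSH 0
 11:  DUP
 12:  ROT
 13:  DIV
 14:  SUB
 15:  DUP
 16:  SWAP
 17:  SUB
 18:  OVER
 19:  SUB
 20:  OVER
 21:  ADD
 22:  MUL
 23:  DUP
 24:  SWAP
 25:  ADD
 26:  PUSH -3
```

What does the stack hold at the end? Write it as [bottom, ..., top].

PUSH 8  -> 8
PUSH -9 -> 8 -9
MUL     -> -72
PUSH -1 -> -72 -1
SUB     -> -71
PUSH 7  -> -71 7
POP     -> -71
DUP     -> -71 -71
SWAP    -> -71 -71
PUSH 0  -> -71 -71 0
DUP     -> -71 -71 0 0
ROT     -> -71 0 0 -71
DIV     -> -71 0 0
SUB     -> -71 0
DUP     -> -71 0 0
SWAP    -> -71 0 0
SUB     -> -71 0
OVER    -> -71 0 -71
SUB     -> -71 71
OVER    -> -71 71 -71
ADD     -> -71 0
MUL     -> 0
DUP     -> 0 0
SWAP    -> 0 0
ADD     -> 0
PUSH -3 -> 0 -3

[0, -3]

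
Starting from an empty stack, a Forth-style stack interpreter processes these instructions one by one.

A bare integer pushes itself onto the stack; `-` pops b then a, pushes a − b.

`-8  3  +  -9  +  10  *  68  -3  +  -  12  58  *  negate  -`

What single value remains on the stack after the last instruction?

491

-8     -> -8
3      -> -8 3
+      -> -5
-9     -> -5 -9
+      -> -14
10     -> -14 10
*      -> -140
68     -> -140 68
-3     -> -140 68 -3
+      -> -140 65
-      -> -205
12     -> -205 12
58     -> -205 12 58
*      -> -205 696
negate -> -205 -696
-      -> 491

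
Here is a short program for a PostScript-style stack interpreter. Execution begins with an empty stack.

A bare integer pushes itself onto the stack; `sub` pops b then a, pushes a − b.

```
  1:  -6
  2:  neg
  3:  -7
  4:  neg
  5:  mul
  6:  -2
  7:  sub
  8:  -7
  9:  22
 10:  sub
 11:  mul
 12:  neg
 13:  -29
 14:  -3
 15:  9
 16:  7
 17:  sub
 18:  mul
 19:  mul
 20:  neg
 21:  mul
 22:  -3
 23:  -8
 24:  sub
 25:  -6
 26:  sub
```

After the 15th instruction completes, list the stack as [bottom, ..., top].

-6   [-6]
neg  [6]
-7   [6, -7]
neg  [6, 7]
mul  [42]
-2   [42, -2]
sub  [44]
-7   [44, -7]
22   [44, -7, 22]
sub  [44, -29]
mul  [-1276]
neg  [1276]
-29  [1276, -29]
-3   [1276, -29, -3]
9    [1276, -29, -3, 9]

[1276, -29, -3, 9]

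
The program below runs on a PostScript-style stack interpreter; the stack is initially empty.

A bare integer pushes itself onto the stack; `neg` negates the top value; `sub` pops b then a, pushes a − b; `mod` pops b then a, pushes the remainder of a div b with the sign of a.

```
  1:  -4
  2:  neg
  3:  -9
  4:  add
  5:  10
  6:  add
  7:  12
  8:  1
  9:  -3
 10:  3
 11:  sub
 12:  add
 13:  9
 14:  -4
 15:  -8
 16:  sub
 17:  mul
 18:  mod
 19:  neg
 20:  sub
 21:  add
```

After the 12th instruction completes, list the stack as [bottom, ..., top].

[5, 12, -5]

-4  : [-4]
neg : [4]
-9  : [4, -9]
add : [-5]
10  : [-5, 10]
add : [5]
12  : [5, 12]
1   : [5, 12, 1]
-3  : [5, 12, 1, -3]
3   : [5, 12, 1, -3, 3]
sub : [5, 12, 1, -6]
add : [5, 12, -5]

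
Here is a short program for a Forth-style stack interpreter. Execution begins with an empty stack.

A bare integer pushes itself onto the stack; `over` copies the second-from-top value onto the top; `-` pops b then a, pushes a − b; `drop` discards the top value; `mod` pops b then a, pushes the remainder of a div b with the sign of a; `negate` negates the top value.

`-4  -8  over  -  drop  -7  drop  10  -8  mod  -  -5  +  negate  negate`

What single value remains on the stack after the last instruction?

-4     : -4
-8     : -4 -8
over   : -4 -8 -4
-      : -4 -4
drop   : -4
-7     : -4 -7
drop   : -4
10     : -4 10
-8     : -4 10 -8
mod    : -4 2
-      : -6
-5     : -6 -5
+      : -11
negate : 11
negate : -11

-11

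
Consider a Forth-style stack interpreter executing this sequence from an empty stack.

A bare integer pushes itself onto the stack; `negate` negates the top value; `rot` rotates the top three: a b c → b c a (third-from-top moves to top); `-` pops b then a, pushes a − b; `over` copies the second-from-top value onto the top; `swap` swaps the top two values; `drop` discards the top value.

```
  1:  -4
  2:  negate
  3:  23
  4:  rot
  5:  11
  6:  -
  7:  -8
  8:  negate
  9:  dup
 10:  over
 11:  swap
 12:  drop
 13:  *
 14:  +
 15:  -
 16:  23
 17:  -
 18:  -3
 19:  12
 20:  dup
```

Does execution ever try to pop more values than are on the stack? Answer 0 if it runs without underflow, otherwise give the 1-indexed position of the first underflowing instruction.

4

-4     → [-4]
negate → [4]
23     → [4, 23]
rot  — needs 3 operands, stack has 2 → underflow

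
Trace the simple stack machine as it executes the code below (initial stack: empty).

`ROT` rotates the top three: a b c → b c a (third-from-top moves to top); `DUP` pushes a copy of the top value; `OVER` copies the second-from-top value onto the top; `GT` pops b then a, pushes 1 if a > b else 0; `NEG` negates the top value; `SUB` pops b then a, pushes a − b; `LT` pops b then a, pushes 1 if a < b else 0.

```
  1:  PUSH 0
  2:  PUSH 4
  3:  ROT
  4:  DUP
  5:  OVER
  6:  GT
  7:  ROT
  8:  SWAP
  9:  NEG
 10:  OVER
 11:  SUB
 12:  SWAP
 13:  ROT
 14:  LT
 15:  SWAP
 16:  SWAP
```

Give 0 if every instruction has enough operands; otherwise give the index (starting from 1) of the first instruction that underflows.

3

PUSH 0 : 0
PUSH 4 : 0 4
ROT  — needs 3 operands, stack has 2 → underflow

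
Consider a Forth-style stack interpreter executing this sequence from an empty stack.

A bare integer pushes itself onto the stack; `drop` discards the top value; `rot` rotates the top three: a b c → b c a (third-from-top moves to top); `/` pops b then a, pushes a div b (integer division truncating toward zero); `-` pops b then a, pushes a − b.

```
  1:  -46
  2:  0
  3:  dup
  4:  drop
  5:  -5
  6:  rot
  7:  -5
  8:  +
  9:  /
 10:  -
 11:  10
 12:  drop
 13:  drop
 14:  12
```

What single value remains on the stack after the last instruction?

12

-46  → -46
0    → -46 0
dup  → -46 0 0
drop → -46 0
-5   → -46 0 -5
rot  → 0 -5 -46
-5   → 0 -5 -46 -5
+    → 0 -5 -51
/    → 0 0
-    → 0
10   → 0 10
drop → 0
drop → (empty)
12   → 12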